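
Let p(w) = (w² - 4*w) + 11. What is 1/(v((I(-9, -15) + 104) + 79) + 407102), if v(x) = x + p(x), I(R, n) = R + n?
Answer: 1/431917 ≈ 2.3153e-6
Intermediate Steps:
p(w) = 11 + w² - 4*w
v(x) = 11 + x² - 3*x (v(x) = x + (11 + x² - 4*x) = 11 + x² - 3*x)
1/(v((I(-9, -15) + 104) + 79) + 407102) = 1/((11 + (((-9 - 15) + 104) + 79)² - 3*(((-9 - 15) + 104) + 79)) + 407102) = 1/((11 + ((-24 + 104) + 79)² - 3*((-24 + 104) + 79)) + 407102) = 1/((11 + (80 + 79)² - 3*(80 + 79)) + 407102) = 1/((11 + 159² - 3*159) + 407102) = 1/((11 + 25281 - 477) + 407102) = 1/(24815 + 407102) = 1/431917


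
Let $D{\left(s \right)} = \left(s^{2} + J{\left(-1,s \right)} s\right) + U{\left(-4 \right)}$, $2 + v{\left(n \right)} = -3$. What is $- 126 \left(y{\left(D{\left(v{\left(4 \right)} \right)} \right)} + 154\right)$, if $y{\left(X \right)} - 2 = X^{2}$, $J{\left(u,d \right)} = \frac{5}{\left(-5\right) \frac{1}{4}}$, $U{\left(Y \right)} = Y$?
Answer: $-231462$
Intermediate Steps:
$J{\left(u,d \right)} = -4$ ($J{\left(u,d \right)} = \frac{5}{\left(-5\right) \frac{1}{4}} = \frac{5}{- \frac{5}{4}} = 5 \left(- \frac{4}{5}\right) = -4$)
$v{\left(n \right)} = -5$ ($v{\left(n \right)} = -2 - 3 = -5$)
$D{\left(s \right)} = -4 + s^{2} - 4 s$ ($D{\left(s \right)} = \left(s^{2} - 4 s\right) - 4 = -4 + s^{2} - 4 s$)
$y{\left(X \right)} = 2 + X^{2}$
$- 126 \left(y{\left(D{\left(v{\left(4 \right)} \right)} \right)} + 154\right) = - 126 \left(\left(2 + \left(-4 + \left(-5\right)^{2} - -20\right)^{2}\right) + 154\right) = - 126 \left(\left(2 + \left(-4 + 25 + 20\right)^{2}\right) + 154\right) = - 126 \left(\left(2 + 41^{2}\right) + 154\right) = - 126 \left(\left(2 + 1681\right) + 154\right) = - 126 \left(1683 + 154\right) = \left(-126\right) 1837 = -231462$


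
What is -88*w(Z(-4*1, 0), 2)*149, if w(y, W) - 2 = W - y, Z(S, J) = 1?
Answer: -39336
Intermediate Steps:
w(y, W) = 2 + W - y (w(y, W) = 2 + (W - y) = 2 + W - y)
-88*w(Z(-4*1, 0), 2)*149 = -88*(2 + 2 - 1*1)*149 = -88*(2 + 2 - 1)*149 = -88*3*149 = -264*149 = -39336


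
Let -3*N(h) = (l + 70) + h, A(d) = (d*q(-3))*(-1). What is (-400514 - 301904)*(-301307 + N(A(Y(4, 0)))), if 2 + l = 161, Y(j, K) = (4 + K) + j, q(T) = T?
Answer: 635108092732/3 ≈ 2.1170e+11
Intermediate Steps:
Y(j, K) = 4 + K + j
l = 159 (l = -2 + 161 = 159)
A(d) = 3*d (A(d) = (d*(-3))*(-1) = -3*d*(-1) = 3*d)
N(h) = -229/3 - h/3 (N(h) = -((159 + 70) + h)/3 = -(229 + h)/3 = -229/3 - h/3)
(-400514 - 301904)*(-301307 + N(A(Y(4, 0)))) = (-400514 - 301904)*(-301307 + (-229/3 - (4 + 0 + 4))) = -702418*(-301307 + (-229/3 - 8)) = -702418*(-301307 - 253/3) = -702418*(-904174/3) = 635108092732/3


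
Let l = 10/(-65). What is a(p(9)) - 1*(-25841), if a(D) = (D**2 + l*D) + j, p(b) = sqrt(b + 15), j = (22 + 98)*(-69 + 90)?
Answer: 28385 - 4*sqrt(6)/13 ≈ 28384.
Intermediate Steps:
j = 2520 (j = 120*21 = 2520)
l = -2/13 (l = 10*(-1/65) = -2/13 ≈ -0.15385)
p(b) = sqrt(15 + b)
a(D) = 2520 + D**2 - 2*D/13 (a(D) = (D**2 - 2*D/13) + 2520 = 2520 + D**2 - 2*D/13)
a(p(9)) - 1*(-25841) = (2520 + (sqrt(15 + 9))**2 - 2*sqrt(15 + 9)/13) - 1*(-25841) = (2520 + (sqrt(24))**2 - 4*sqrt(6)/13) + 25841 = (2520 + (2*sqrt(6))**2 - 4*sqrt(6)/13) + 25841 = (2520 + 24 - 4*sqrt(6)/13) + 25841 = (2544 - 4*sqrt(6)/13) + 25841 = 28385 - 4*sqrt(6)/13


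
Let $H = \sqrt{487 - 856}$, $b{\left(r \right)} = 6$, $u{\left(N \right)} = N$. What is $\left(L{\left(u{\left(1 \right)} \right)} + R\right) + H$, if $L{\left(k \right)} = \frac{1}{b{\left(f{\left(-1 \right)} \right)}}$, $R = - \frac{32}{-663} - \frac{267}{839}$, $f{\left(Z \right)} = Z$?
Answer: $- \frac{38309}{370838} + 3 i \sqrt{41} \approx -0.1033 + 19.209 i$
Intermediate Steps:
$H = 3 i \sqrt{41}$ ($H = \sqrt{-369} = 3 i \sqrt{41} \approx 19.209 i$)
$R = - \frac{150173}{556257}$ ($R = \left(-32\right) \left(- \frac{1}{663}\right) - \frac{267}{839} = \frac{32}{663} - \frac{267}{839} = - \frac{150173}{556257} \approx -0.26997$)
$L{\left(k \right)} = \frac{1}{6}$
$\left(L{\left(u{\left(1 \right)} \right)} + R\right) + H = \left(\frac{1}{6} - \frac{150173}{556257}\right) + 3 i \sqrt{41} = - \frac{38309}{370838} + 3 i \sqrt{41}$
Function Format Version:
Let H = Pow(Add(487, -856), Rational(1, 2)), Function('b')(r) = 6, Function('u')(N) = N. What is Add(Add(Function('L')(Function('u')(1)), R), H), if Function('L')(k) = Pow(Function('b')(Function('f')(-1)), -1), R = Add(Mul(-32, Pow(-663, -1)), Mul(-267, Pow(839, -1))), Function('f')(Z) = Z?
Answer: Add(Rational(-38309, 370838), Mul(3, I, Pow(41, Rational(1, 2)))) ≈ Add(-0.10330, Mul(19.209, I))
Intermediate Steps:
H = Mul(3, I, Pow(41, Rational(1, 2))) (H = Pow(-369, Rational(1, 2)) = Mul(3, I, Pow(41, Rational(1, 2))) ≈ Mul(19.209, I))
R = Rational(-150173, 556257) (R = Add(Mul(-32, Rational(-1, 663)), Mul(-267, Rational(1, 839))) = Add(Rational(32, 663), Rational(-267, 839)) = Rational(-150173, 556257) ≈ -0.26997)
Function('L')(k) = Rational(1, 6) (Function('L')(k) = Pow(6, -1) = Rational(1, 6))
Add(Add(Function('L')(Function('u')(1)), R), H) = Add(Add(Rational(1, 6), Rational(-150173, 556257)), Mul(3, I, Pow(41, Rational(1, 2)))) = Add(Rational(-38309, 370838), Mul(3, I, Pow(41, Rational(1, 2))))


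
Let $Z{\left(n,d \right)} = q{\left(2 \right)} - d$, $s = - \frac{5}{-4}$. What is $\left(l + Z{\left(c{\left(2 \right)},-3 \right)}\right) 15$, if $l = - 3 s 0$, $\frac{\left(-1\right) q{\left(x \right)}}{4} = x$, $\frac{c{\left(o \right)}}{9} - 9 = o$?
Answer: $-75$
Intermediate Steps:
$c{\left(o \right)} = 81 + 9 o$
$q{\left(x \right)} = - 4 x$
$s = \frac{5}{4}$ ($s = \left(-5\right) \left(- \frac{1}{4}\right) = \frac{5}{4} \approx 1.25$)
$l = 0$ ($l = \left(-3\right) \frac{5}{4} \cdot 0 = \left(- \frac{15}{4}\right) 0 = 0$)
$Z{\left(n,d \right)} = -8 - d$ ($Z{\left(n,d \right)} = \left(-4\right) 2 - d = -8 - d$)
$\left(l + Z{\left(c{\left(2 \right)},-3 \right)}\right) 15 = \left(0 - 5\right) 15 = \left(-5\right) 15 = -75$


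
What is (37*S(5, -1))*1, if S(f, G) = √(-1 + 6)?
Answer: 37*√5 ≈ 82.734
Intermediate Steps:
S(f, G) = √5
(37*S(5, -1))*1 = (37*√5)*1 = 37*√5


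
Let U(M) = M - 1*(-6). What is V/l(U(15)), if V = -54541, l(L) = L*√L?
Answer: -54541*√21/441 ≈ -566.75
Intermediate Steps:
U(M) = 6 + M (U(M) = M + 6 = 6 + M)
l(L) = L^(3/2)
V/l(U(15)) = -54541/(6 + 15)^(3/2) = -54541*√21/441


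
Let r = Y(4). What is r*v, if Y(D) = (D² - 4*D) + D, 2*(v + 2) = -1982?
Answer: -3972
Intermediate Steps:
v = -993 (v = -2 + (½)*(-1982) = -2 - 991 = -993)
Y(D) = D² - 3*D
r = 4 (r = 4*(-3 + 4) = 4*1 = 4)
r*v = 4*(-993) = -3972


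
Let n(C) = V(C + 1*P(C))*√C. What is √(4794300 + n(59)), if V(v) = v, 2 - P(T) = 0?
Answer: √(4794300 + 61*√59) ≈ 2189.7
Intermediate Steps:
P(T) = 2 (P(T) = 2 - 1*0 = 2 + 0 = 2)
n(C) = √C*(2 + C) (n(C) = (C + 1*2)*√C = (C + 2)*√C = (2 + C)*√C = √C*(2 + C))
√(4794300 + n(59)) = √(4794300 + √59*(2 + 59)) = √(4794300 + √59*61) = √(4794300 + 61*√59)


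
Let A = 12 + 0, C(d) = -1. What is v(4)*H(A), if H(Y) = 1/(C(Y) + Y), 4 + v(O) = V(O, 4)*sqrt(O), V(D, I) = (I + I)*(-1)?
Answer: -20/11 ≈ -1.8182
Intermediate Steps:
A = 12
V(D, I) = -2*I (V(D, I) = (2*I)*(-1) = -2*I)
v(O) = -4 - 8*sqrt(O) (v(O) = -4 + (-2*4)*sqrt(O) = -4 - 8*sqrt(O))
H(Y) = 1/(-1 + Y)
v(4)*H(A) = (-4 - 8*sqrt(4))/(-1 + 12) = (-4 - 8*2)/11 = (-4 - 16)*(1/11) = -20*1/11 = -20/11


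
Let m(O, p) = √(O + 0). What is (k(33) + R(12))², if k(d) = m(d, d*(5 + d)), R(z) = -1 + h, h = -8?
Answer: (9 - √33)² ≈ 10.598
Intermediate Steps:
R(z) = -9 (R(z) = -1 - 8 = -9)
m(O, p) = √O
k(d) = √d
(k(33) + R(12))² = (√33 - 9)² = (-9 + √33)²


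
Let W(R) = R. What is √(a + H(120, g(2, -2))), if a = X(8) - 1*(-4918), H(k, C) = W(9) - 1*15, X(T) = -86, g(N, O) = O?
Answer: √4826 ≈ 69.469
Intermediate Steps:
H(k, C) = -6 (H(k, C) = 9 - 1*15 = 9 - 15 = -6)
a = 4832 (a = -86 - 1*(-4918) = -86 + 4918 = 4832)
√(a + H(120, g(2, -2))) = √(4832 - 6) = √4826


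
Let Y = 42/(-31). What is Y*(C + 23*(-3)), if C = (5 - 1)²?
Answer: 2226/31 ≈ 71.806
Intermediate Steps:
C = 16 (C = 4² = 16)
Y = -42/31 (Y = 42*(-1/31) = -42/31 ≈ -1.3548)
Y*(C + 23*(-3)) = -42*(16 + 23*(-3))/31 = -42*(16 - 69)/31 = -42/31*(-53) = 2226/31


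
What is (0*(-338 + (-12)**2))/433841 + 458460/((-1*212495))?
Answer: -91692/42499 ≈ -2.1575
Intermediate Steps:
(0*(-338 + (-12)**2))/433841 + 458460/((-1*212495)) = (0*(-338 + 144))*(1/433841) + 458460/(-212495) = (0*(-194))*(1/433841) + 458460*(-1/212495) = 0*(1/433841) - 91692/42499 = 0 - 91692/42499 = -91692/42499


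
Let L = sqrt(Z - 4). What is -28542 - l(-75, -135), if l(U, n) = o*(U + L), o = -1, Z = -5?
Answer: -28617 + 3*I ≈ -28617.0 + 3.0*I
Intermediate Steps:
L = 3*I (L = sqrt(-5 - 4) = sqrt(-9) = 3*I ≈ 3.0*I)
l(U, n) = -U - 3*I (l(U, n) = -(U + 3*I) = -U - 3*I)
-28542 - l(-75, -135) = -28542 - (-1*(-75) - 3*I) = -28542 - (75 - 3*I) = -28542 + (-75 + 3*I) = -28617 + 3*I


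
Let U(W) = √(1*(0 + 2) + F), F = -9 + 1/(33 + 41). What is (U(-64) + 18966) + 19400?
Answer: 38366 + I*√38258/74 ≈ 38366.0 + 2.6432*I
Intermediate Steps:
F = -665/74 (F = -9 + 1/74 = -665/74 ≈ -8.9865)
U(W) = I*√38258/74 (U(W) = √(1*(0 + 2) - 665/74) = √(1*2 - 665/74) = √(2 - 665/74) = √(-517/74) = I*√38258/74)
(U(-64) + 18966) + 19400 = (I*√38258/74 + 18966) + 19400 = (18966 + I*√38258/74) + 19400 = 38366 + I*√38258/74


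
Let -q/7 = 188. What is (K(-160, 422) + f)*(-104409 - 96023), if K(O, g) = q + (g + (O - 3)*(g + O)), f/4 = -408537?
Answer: 336274387136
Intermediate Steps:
q = -1316 (q = -7*188 = -1316)
f = -1634148 (f = 4*(-408537) = -1634148)
K(O, g) = -1316 + g + (-3 + O)*(O + g) (K(O, g) = -1316 + (g + (O - 3)*(g + O)) = -1316 + (g + (-3 + O)*(O + g)) = -1316 + g + (-3 + O)*(O + g))
(K(-160, 422) + f)*(-104409 - 96023) = ((-1316 + (-160)² - 3*(-160) - 2*422 - 160*422) - 1634148)*(-104409 - 96023) = ((-1316 + 25600 + 480 - 844 - 67520) - 1634148)*(-200432) = (-43600 - 1634148)*(-200432) = -1677748*(-200432) = 336274387136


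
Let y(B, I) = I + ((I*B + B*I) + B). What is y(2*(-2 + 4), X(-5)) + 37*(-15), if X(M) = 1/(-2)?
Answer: -1111/2 ≈ -555.50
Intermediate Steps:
X(M) = -½
y(B, I) = B + I + 2*B*I (y(B, I) = I + ((B*I + B*I) + B) = I + (2*B*I + B) = I + (B + 2*B*I) = B + I + 2*B*I)
y(2*(-2 + 4), X(-5)) + 37*(-15) = (2*(-2 + 4) - ½ + 2*(2*(-2 + 4))*(-½)) + 37*(-15) = (2*2 - ½ + 2*(2*2)*(-½)) - 555 = (4 - ½ + 2*4*(-½)) - 555 = (4 - ½ - 4) - 555 = -½ - 555 = -1111/2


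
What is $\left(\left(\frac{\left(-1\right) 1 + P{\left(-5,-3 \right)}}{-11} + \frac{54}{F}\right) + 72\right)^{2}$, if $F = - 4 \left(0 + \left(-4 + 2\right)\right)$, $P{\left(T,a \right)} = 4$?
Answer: $\frac{11923209}{1936} \approx 6158.7$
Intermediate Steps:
$F = 8$ ($F = - 4 \left(0 - 2\right) = \left(-4\right) \left(-2\right) = 8$)
$\left(\left(\frac{\left(-1\right) 1 + P{\left(-5,-3 \right)}}{-11} + \frac{54}{F}\right) + 72\right)^{2} = \left(\left(\frac{\left(-1\right) 1 + 4}{-11} + \frac{54}{8}\right) + 72\right)^{2} = \left(\left(\left(-1 + 4\right) \left(- \frac{1}{11}\right) + 54 \cdot \frac{1}{8}\right) + 72\right)^{2} = \left(\left(3 \left(- \frac{1}{11}\right) + \frac{27}{4}\right) + 72\right)^{2} = \left(\left(- \frac{3}{11} + \frac{27}{4}\right) + 72\right)^{2} = \left(\frac{285}{44} + 72\right)^{2} = \left(\frac{3453}{44}\right)^{2} = \frac{11923209}{1936}$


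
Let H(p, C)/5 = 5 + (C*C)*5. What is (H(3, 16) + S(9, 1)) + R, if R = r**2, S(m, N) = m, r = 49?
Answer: 8835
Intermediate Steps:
H(p, C) = 25 + 25*C**2 (H(p, C) = 5*(5 + (C*C)*5) = 5*(5 + C**2*5) = 5*(5 + 5*C**2) = 25 + 25*C**2)
R = 2401 (R = 49**2 = 2401)
(H(3, 16) + S(9, 1)) + R = ((25 + 25*16**2) + 9) + 2401 = ((25 + 25*256) + 9) + 2401 = ((25 + 6400) + 9) + 2401 = (6425 + 9) + 2401 = 6434 + 2401 = 8835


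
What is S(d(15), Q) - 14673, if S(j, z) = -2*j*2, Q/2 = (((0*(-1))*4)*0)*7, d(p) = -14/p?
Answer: -220039/15 ≈ -14669.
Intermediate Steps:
Q = 0 (Q = 2*((((0*(-1))*4)*0)*7) = 2*(((0*4)*0)*7) = 2*((0*0)*7) = 2*(0*7) = 2*0 = 0)
S(j, z) = -4*j
S(d(15), Q) - 14673 = -(-56)/15 - 14673 = -4*(-14/15) - 14673 = 56/15 - 14673 = -220039/15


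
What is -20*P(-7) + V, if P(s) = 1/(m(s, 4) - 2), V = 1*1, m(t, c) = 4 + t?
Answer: 5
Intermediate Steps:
V = 1
P(s) = 1/(2 + s) (P(s) = 1/((4 + s) - 2) = 1/(2 + s))
-20*P(-7) + V = -20/(2 - 7) + 1 = -20/(-5) + 1 = -20*(-1/5) + 1 = 4 + 1 = 5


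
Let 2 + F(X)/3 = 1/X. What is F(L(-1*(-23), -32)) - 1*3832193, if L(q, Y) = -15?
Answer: -19160996/5 ≈ -3.8322e+6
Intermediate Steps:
F(X) = -6 + 3/X
F(L(-1*(-23), -32)) - 1*3832193 = (-6 + 3/(-15)) - 1*3832193 = (-6 + 3*(-1/15)) - 3832193 = (-6 - ⅕) - 3832193 = -31/5 - 3832193 = -19160996/5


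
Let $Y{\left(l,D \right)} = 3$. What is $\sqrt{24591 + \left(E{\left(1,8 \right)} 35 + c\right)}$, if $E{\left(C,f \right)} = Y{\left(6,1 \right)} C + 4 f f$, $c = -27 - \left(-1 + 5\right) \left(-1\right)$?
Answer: $3 \sqrt{3737} \approx 183.39$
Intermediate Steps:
$c = -23$ ($c = -27 - 4 \left(-1\right) = -27 - -4 = -27 + 4 = -23$)
$E{\left(C,f \right)} = 3 C + 4 f^{2}$ ($E{\left(C,f \right)} = 3 C + 4 f f = 3 C + 4 f^{2}$)
$\sqrt{24591 + \left(E{\left(1,8 \right)} 35 + c\right)} = \sqrt{24591 - \left(23 - \left(3 \cdot 1 + 4 \cdot 8^{2}\right) 35\right)} = \sqrt{24591 - \left(23 - \left(3 + 4 \cdot 64\right) 35\right)} = \sqrt{24591 - \left(23 - \left(3 + 256\right) 35\right)} = \sqrt{24591 + \left(259 \cdot 35 - 23\right)} = \sqrt{24591 + \left(9065 - 23\right)} = \sqrt{24591 + 9042} = \sqrt{33633} = 3 \sqrt{3737}$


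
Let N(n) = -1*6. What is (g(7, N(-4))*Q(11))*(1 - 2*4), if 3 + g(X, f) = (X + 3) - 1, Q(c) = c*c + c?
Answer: -5544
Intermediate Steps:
Q(c) = c + c**2 (Q(c) = c**2 + c = c + c**2)
N(n) = -6
g(X, f) = -1 + X (g(X, f) = -3 + ((X + 3) - 1) = -3 + ((3 + X) - 1) = -3 + (2 + X) = -1 + X)
(g(7, N(-4))*Q(11))*(1 - 2*4) = ((-1 + 7)*(11*(1 + 11)))*(1 - 2*4) = (6*(11*12))*(1 - 8) = (6*132)*(-7) = 792*(-7) = -5544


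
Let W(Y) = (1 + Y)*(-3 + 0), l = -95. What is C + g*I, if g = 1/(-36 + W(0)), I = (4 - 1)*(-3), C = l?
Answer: -1232/13 ≈ -94.769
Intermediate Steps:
C = -95
W(Y) = -3 - 3*Y (W(Y) = (1 + Y)*(-3) = -3 - 3*Y)
I = -9 (I = 3*(-3) = -9)
g = -1/39 (g = 1/(-36 + (-3 - 3*0)) = 1/(-36 + (-3 + 0)) = 1/(-36 - 3) = 1/(-39) = -1/39 ≈ -0.025641)
C + g*I = -95 - 1/39*(-9) = -95 + 3/13 = -1232/13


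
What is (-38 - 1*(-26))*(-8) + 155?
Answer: 251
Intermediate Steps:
(-38 - 1*(-26))*(-8) + 155 = (-38 + 26)*(-8) + 155 = -12*(-8) + 155 = 96 + 155 = 251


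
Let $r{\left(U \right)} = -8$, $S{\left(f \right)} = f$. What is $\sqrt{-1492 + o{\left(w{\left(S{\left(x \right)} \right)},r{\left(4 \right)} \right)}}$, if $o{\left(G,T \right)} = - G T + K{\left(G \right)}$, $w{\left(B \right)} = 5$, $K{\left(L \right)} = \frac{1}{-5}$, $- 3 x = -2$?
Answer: $\frac{i \sqrt{36305}}{5} \approx 38.108 i$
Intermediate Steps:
$x = \frac{2}{3}$ ($x = \left(- \frac{1}{3}\right) \left(-2\right) = \frac{2}{3} \approx 0.66667$)
$K{\left(L \right)} = - \frac{1}{5}$
$o{\left(G,T \right)} = - \frac{1}{5} - G T$ ($o{\left(G,T \right)} = - G T - \frac{1}{5} = - \frac{1}{5} - G T$)
$\sqrt{-1492 + o{\left(w{\left(S{\left(x \right)} \right)},r{\left(4 \right)} \right)}} = \sqrt{-1492 - \left(\frac{1}{5} + 5 \left(-8\right)\right)} = \sqrt{-1492 + \left(- \frac{1}{5} + 40\right)} = \sqrt{-1492 + \frac{199}{5}} = \sqrt{- \frac{7261}{5}} = \frac{i \sqrt{36305}}{5}$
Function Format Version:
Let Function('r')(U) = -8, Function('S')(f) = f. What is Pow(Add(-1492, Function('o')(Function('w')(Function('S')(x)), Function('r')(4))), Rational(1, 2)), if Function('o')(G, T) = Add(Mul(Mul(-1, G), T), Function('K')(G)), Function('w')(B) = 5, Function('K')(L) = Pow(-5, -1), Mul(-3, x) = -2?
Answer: Mul(Rational(1, 5), I, Pow(36305, Rational(1, 2))) ≈ Mul(38.108, I)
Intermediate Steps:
x = Rational(2, 3) (x = Mul(Rational(-1, 3), -2) = Rational(2, 3) ≈ 0.66667)
Function('K')(L) = Rational(-1, 5)
Function('o')(G, T) = Add(Rational(-1, 5), Mul(-1, G, T)) (Function('o')(G, T) = Add(Mul(Mul(-1, G), T), Rational(-1, 5)) = Add(Mul(-1, G, T), Rational(-1, 5)) = Add(Rational(-1, 5), Mul(-1, G, T)))
Pow(Add(-1492, Function('o')(Function('w')(Function('S')(x)), Function('r')(4))), Rational(1, 2)) = Pow(Add(-1492, Add(Rational(-1, 5), Mul(-1, 5, -8))), Rational(1, 2)) = Pow(Add(-1492, Add(Rational(-1, 5), 40)), Rational(1, 2)) = Pow(Add(-1492, Rational(199, 5)), Rational(1, 2)) = Pow(Rational(-7261, 5), Rational(1, 2)) = Mul(Rational(1, 5), I, Pow(36305, Rational(1, 2)))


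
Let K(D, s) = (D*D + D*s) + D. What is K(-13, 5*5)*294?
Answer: -49686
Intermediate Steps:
K(D, s) = D + D**2 + D*s (K(D, s) = (D**2 + D*s) + D = D + D**2 + D*s)
K(-13, 5*5)*294 = -13*(1 - 13 + 5*5)*294 = -13*(1 - 13 + 25)*294 = -13*13*294 = -169*294 = -49686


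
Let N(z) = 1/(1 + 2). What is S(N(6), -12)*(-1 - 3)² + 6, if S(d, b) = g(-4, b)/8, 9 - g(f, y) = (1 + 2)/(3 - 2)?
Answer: 18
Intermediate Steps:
g(f, y) = 6 (g(f, y) = 9 - (1 + 2)/(3 - 2) = 9 - 3/1 = 9 - 3 = 6)
N(z) = ⅓ (N(z) = 1/3 = ⅓)
S(d, b) = ¾ (S(d, b) = 6/8 = 6*(⅛) = ¾)
S(N(6), -12)*(-1 - 3)² + 6 = 3*(-1 - 3)²/4 + 6 = (¾)*(-4)² + 6 = (¾)*16 + 6 = 12 + 6 = 18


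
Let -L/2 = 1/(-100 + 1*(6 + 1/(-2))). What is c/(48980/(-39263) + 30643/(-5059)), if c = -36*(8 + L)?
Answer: 2178122096/55098453 ≈ 39.531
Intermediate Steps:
L = 4/189 (L = -2/(-100 + 1*(6 + 1/(-2))) = -2/(-100 + 1*(6 - 1/2)) = -2/(-100 + 1*(11/2)) = -2/(-100 + 11/2) = -2/(-189/2) = -2*(-2/189) = 4/189 ≈ 0.021164)
c = -6064/21 (c = -36*(8 + 4/189) = -36*1516/189 = -6064/21 ≈ -288.76)
c/(48980/(-39263) + 30643/(-5059)) = -6064/(21*(48980/(-39263) + 30643/(-5059))) = -6064/(21*(48980*(-1/39263) + 30643*(-1/5059))) = -6064/(21*(-620/497 - 30643/5059)) = -6064/(21*(-18366151/2514323)) = -6064/21*(-2514323/18366151) = 2178122096/55098453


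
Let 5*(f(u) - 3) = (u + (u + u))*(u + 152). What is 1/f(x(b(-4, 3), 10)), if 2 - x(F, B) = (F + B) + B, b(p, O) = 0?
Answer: -5/7221 ≈ -0.00069243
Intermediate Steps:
x(F, B) = 2 - F - 2*B (x(F, B) = 2 - ((F + B) + B) = 2 - ((B + F) + B) = 2 - (F + 2*B) = 2 + (-F - 2*B) = 2 - F - 2*B)
f(u) = 3 + 3*u*(152 + u)/5 (f(u) = 3 + ((u + (u + u))*(u + 152))/5 = 3 + ((u + 2*u)*(152 + u))/5 = 3 + ((3*u)*(152 + u))/5 = 3 + (3*u*(152 + u))/5 = 3 + 3*u*(152 + u)/5)
1/f(x(b(-4, 3), 10)) = 1/(3 + 3*(2 - 1*0 - 2*10)²/5 + 456*(2 - 1*0 - 2*10)/5) = 1/(3 + 3*(2 + 0 - 20)²/5 + 456*(2 + 0 - 20)/5) = 1/(3 + (⅗)*(-18)² + (456/5)*(-18)) = 1/(3 + (⅗)*324 - 8208/5) = 1/(3 + 972/5 - 8208/5) = 1/(-7221/5) = -5/7221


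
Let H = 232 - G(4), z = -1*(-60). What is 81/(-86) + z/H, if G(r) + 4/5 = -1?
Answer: -68889/100534 ≈ -0.68523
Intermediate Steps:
G(r) = -9/5 (G(r) = -⅘ - 1 = -9/5)
z = 60
H = 1169/5 (H = 232 - 1*(-9/5) = 232 + 9/5 = 1169/5 ≈ 233.80)
81/(-86) + z/H = 81/(-86) + 60/(1169/5) = 81*(-1/86) + 60*(5/1169) = -81/86 + 300/1169 = -68889/100534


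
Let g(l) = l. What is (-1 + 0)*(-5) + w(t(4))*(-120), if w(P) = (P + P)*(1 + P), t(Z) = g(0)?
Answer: 5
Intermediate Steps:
t(Z) = 0
w(P) = 2*P*(1 + P) (w(P) = (2*P)*(1 + P) = 2*P*(1 + P))
(-1 + 0)*(-5) + w(t(4))*(-120) = (-1 + 0)*(-5) + (2*0*(1 + 0))*(-120) = -1*(-5) + (2*0*1)*(-120) = 5 + 0*(-120) = 5 + 0 = 5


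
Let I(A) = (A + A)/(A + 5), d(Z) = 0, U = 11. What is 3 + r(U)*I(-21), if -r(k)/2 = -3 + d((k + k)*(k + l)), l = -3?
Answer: 75/4 ≈ 18.750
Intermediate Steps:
I(A) = 2*A/(5 + A) (I(A) = (2*A)/(5 + A) = 2*A/(5 + A))
r(k) = 6 (r(k) = -2*(-3 + 0) = -2*(-3) = 6)
3 + r(U)*I(-21) = 3 + 6*(2*(-21)/(5 - 21)) = 3 + 6*(2*(-21)/(-16)) = 3 + 6*(2*(-21)*(-1/16)) = 3 + 6*(21/8) = 3 + 63/4 = 75/4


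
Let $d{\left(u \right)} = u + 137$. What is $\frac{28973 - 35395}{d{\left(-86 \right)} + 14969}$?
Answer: $- \frac{3211}{7510} \approx -0.42756$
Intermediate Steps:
$d{\left(u \right)} = 137 + u$
$\frac{28973 - 35395}{d{\left(-86 \right)} + 14969} = \frac{28973 - 35395}{\left(137 - 86\right) + 14969} = - \frac{6422}{51 + 14969} = - \frac{6422}{15020} = \left(-6422\right) \frac{1}{15020} = - \frac{3211}{7510}$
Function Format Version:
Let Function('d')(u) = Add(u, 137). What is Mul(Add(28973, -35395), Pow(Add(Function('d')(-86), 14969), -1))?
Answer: Rational(-3211, 7510) ≈ -0.42756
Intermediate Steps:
Function('d')(u) = Add(137, u)
Mul(Add(28973, -35395), Pow(Add(Function('d')(-86), 14969), -1)) = Mul(Add(28973, -35395), Pow(Add(Add(137, -86), 14969), -1)) = Mul(-6422, Pow(Add(51, 14969), -1)) = Mul(-6422, Pow(15020, -1)) = Mul(-6422, Rational(1, 15020)) = Rational(-3211, 7510)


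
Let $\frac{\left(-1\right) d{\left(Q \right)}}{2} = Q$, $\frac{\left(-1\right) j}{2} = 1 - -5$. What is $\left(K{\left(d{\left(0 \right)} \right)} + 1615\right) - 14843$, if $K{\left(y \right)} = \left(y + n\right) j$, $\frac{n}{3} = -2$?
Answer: $-13156$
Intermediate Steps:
$n = -6$ ($n = 3 \left(-2\right) = -6$)
$j = -12$ ($j = - 2 \left(1 - -5\right) = - 2 \left(1 + 5\right) = \left(-2\right) 6 = -12$)
$d{\left(Q \right)} = - 2 Q$
$K{\left(y \right)} = 72 - 12 y$ ($K{\left(y \right)} = \left(y - 6\right) \left(-12\right) = \left(-6 + y\right) \left(-12\right) = 72 - 12 y$)
$\left(K{\left(d{\left(0 \right)} \right)} + 1615\right) - 14843 = \left(\left(72 - 12 \left(\left(-2\right) 0\right)\right) + 1615\right) - 14843 = \left(\left(72 - 0\right) + 1615\right) - 14843 = \left(\left(72 + 0\right) + 1615\right) - 14843 = \left(72 + 1615\right) - 14843 = 1687 - 14843 = -13156$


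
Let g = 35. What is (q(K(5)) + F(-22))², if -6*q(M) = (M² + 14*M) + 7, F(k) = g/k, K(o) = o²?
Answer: 118962649/4356 ≈ 27310.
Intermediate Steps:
F(k) = 35/k
q(M) = -7/6 - 7*M/3 - M²/6 (q(M) = -((M² + 14*M) + 7)/6 = -(7 + M² + 14*M)/6 = -7/6 - 7*M/3 - M²/6)
(q(K(5)) + F(-22))² = ((-7/6 - 7/3*5² - (5²)²/6) + 35/(-22))² = ((-7/6 - 7/3*25 - ⅙*25²) + 35*(-1/22))² = ((-7/6 - 175/3 - ⅙*625) - 35/22)² = ((-7/6 - 175/3 - 625/6) - 35/22)² = (-491/3 - 35/22)² = (-10907/66)² = 118962649/4356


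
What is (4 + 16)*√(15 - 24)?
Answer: 60*I ≈ 60.0*I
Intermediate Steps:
(4 + 16)*√(15 - 24) = 20*√(-9) = 20*(3*I) = 60*I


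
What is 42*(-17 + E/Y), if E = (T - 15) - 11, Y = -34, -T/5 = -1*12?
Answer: -756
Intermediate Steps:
T = 60 (T = -(-5)*12 = -5*(-12) = 60)
E = 34 (E = (60 - 15) - 11 = 45 - 11 = 34)
42*(-17 + E/Y) = 42*(-17 + 34/(-34)) = 42*(-17 + 34*(-1/34)) = 42*(-17 - 1) = 42*(-18) = -756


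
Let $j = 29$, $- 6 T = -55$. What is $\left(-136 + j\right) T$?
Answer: $- \frac{5885}{6} \approx -980.83$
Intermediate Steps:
$T = \frac{55}{6}$ ($T = \left(- \frac{1}{6}\right) \left(-55\right) = \frac{55}{6} \approx 9.1667$)
$\left(-136 + j\right) T = \left(-136 + 29\right) \frac{55}{6} = \left(-107\right) \frac{55}{6} = - \frac{5885}{6}$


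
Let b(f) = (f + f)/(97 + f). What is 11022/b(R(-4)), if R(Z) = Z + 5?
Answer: 540078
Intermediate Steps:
R(Z) = 5 + Z
b(f) = 2*f/(97 + f) (b(f) = (2*f)/(97 + f) = 2*f/(97 + f))
11022/b(R(-4)) = 11022/((2*(5 - 4)/(97 + (5 - 4)))) = 11022/((2*1/(97 + 1))) = 11022/((2*1/98)) = 11022/((2*1*(1/98))) = 11022/(1/49) = 11022*49 = 540078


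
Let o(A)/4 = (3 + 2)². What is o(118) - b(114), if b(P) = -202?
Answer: 302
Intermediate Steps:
o(A) = 100 (o(A) = 4*(3 + 2)² = 4*5² = 4*25 = 100)
o(118) - b(114) = 100 - 1*(-202) = 100 + 202 = 302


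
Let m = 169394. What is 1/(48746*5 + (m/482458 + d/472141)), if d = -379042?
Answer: 113894101289/27759357860171629 ≈ 4.1029e-6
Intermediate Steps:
1/(48746*5 + (m/482458 + d/472141)) = 1/(48746*5 + (169394/482458 - 379042/472141)) = 1/(243730 + (169394*(1/482458) - 379042*1/472141)) = 1/(243730 + (84697/241229 - 379042/472141)) = 1/(243730 - 51446996341/113894101289) = 1/(27759357860171629/113894101289) = 113894101289/27759357860171629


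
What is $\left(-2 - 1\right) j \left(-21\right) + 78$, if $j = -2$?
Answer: $-48$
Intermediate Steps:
$\left(-2 - 1\right) j \left(-21\right) + 78 = \left(-2 - 1\right) \left(-2\right) \left(-21\right) + 78 = \left(-3\right) \left(-2\right) \left(-21\right) + 78 = 6 \left(-21\right) + 78 = -126 + 78 = -48$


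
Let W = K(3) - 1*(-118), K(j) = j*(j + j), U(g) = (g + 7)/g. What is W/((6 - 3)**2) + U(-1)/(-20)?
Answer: 1387/90 ≈ 15.411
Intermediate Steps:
U(g) = (7 + g)/g
K(j) = 2*j**2 (K(j) = j*(2*j) = 2*j**2)
W = 136 (W = 2*3**2 - 1*(-118) = 2*9 + 118 = 18 + 118 = 136)
W/((6 - 3)**2) + U(-1)/(-20) = 136/((6 - 3)**2) + ((7 - 1)/(-1))/(-20) = 136/(3**2) - 1*6*(-1/20) = 136/9 - 6*(-1/20) = 136*(1/9) + 3/10 = 136/9 + 3/10 = 1387/90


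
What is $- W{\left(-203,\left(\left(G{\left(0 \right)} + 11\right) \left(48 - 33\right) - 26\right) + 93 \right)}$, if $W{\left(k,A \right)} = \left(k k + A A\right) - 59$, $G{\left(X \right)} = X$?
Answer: $-94974$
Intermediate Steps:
$W{\left(k,A \right)} = -59 + A^{2} + k^{2}$ ($W{\left(k,A \right)} = \left(k^{2} + A^{2}\right) - 59 = \left(A^{2} + k^{2}\right) - 59 = -59 + A^{2} + k^{2}$)
$- W{\left(-203,\left(\left(G{\left(0 \right)} + 11\right) \left(48 - 33\right) - 26\right) + 93 \right)} = - (-59 + \left(\left(\left(0 + 11\right) \left(48 - 33\right) - 26\right) + 93\right)^{2} + \left(-203\right)^{2}) = - (-59 + \left(\left(11 \cdot 15 - 26\right) + 93\right)^{2} + 41209) = - (-59 + \left(\left(165 - 26\right) + 93\right)^{2} + 41209) = - (-59 + \left(139 + 93\right)^{2} + 41209) = - (-59 + 232^{2} + 41209) = - (-59 + 53824 + 41209) = \left(-1\right) 94974 = -94974$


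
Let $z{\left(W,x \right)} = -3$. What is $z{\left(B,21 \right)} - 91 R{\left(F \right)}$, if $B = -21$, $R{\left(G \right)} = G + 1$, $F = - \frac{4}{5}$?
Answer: $- \frac{106}{5} \approx -21.2$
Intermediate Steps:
$F = - \frac{4}{5}$ ($F = \left(-4\right) \frac{1}{5} = - \frac{4}{5} \approx -0.8$)
$R{\left(G \right)} = 1 + G$
$z{\left(B,21 \right)} - 91 R{\left(F \right)} = -3 - 91 \left(1 - \frac{4}{5}\right) = -3 - \frac{91}{5} = - \frac{106}{5}$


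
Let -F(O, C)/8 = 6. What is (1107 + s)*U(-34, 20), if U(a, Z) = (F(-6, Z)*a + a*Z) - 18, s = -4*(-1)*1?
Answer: 1037674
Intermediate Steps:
F(O, C) = -48 (F(O, C) = -8*6 = -48)
s = 4 (s = 4*1 = 4)
U(a, Z) = -18 - 48*a + Z*a (U(a, Z) = (-48*a + a*Z) - 18 = (-48*a + Z*a) - 18 = -18 - 48*a + Z*a)
(1107 + s)*U(-34, 20) = (1107 + 4)*(-18 - 48*(-34) + 20*(-34)) = 1111*(-18 + 1632 - 680) = 1111*934 = 1037674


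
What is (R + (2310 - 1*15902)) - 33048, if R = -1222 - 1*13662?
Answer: -61524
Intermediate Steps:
R = -14884 (R = -1222 - 13662 = -14884)
(R + (2310 - 1*15902)) - 33048 = (-14884 + (2310 - 1*15902)) - 33048 = (-14884 + (2310 - 15902)) - 33048 = (-14884 - 13592) - 33048 = -28476 - 33048 = -61524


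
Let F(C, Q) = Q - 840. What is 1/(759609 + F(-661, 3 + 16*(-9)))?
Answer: 1/758628 ≈ 1.3182e-6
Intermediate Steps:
F(C, Q) = -840 + Q
1/(759609 + F(-661, 3 + 16*(-9))) = 1/(759609 + (-840 + (3 + 16*(-9)))) = 1/(759609 + (-840 + (3 - 144))) = 1/(759609 + (-840 - 141)) = 1/(759609 - 981) = 1/758628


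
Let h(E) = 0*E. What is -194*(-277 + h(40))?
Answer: 53738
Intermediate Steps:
h(E) = 0
-194*(-277 + h(40)) = -194*(-277 + 0) = -194*(-277) = 53738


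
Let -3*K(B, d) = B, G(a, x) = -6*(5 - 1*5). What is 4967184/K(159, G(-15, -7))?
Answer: -4967184/53 ≈ -93721.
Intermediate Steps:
G(a, x) = 0 (G(a, x) = -6*(5 - 5) = -6*0 = 0)
K(B, d) = -B/3
4967184/K(159, G(-15, -7)) = 4967184/((-⅓*159)) = 4967184/(-53) = 4967184*(-1/53) = -4967184/53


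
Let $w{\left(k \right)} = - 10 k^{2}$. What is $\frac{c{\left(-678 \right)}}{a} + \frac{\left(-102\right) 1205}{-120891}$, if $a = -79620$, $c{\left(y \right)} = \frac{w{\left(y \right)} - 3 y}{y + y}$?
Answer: $\frac{2083656677}{2138964760} \approx 0.97414$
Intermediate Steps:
$c{\left(y \right)} = \frac{- 10 y^{2} - 3 y}{2 y}$ ($c{\left(y \right)} = \frac{- 10 y^{2} - 3 y}{y + y} = \frac{- 10 y^{2} - 3 y}{2 y}$)
$\frac{c{\left(-678 \right)}}{a} + \frac{\left(-102\right) 1205}{-120891} = \frac{- \frac{3}{2} - -3390}{-79620} + \frac{\left(-102\right) 1205}{-120891} = \left(- \frac{3}{2} + 3390\right) \left(- \frac{1}{79620}\right) - - \frac{40970}{40297} = \frac{6777}{2} \left(- \frac{1}{79620}\right) + \frac{40970}{40297} = - \frac{2259}{53080} + \frac{40970}{40297} = \frac{2083656677}{2138964760}$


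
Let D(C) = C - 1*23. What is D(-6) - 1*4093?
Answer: -4122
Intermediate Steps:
D(C) = -23 + C (D(C) = C - 23 = -23 + C)
D(-6) - 1*4093 = (-23 - 6) - 1*4093 = -29 - 4093 = -4122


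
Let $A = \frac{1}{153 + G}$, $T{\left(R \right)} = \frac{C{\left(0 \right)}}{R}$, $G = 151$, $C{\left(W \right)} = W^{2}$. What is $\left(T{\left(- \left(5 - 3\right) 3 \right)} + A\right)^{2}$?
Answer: $\frac{1}{92416} \approx 1.0821 \cdot 10^{-5}$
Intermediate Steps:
$T{\left(R \right)} = 0$ ($T{\left(R \right)} = \frac{0^{2}}{R} = \frac{0}{R} = 0$)
$A = \frac{1}{304}$ ($A = \frac{1}{153 + 151} = \frac{1}{304} \approx 0.0032895$)
$\left(T{\left(- \left(5 - 3\right) 3 \right)} + A\right)^{2} = \left(0 + \frac{1}{304}\right)^{2} = \left(\frac{1}{304}\right)^{2} = \frac{1}{92416}$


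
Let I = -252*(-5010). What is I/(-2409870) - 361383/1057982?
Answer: -73553649495/84986636078 ≈ -0.86547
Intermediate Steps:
I = 1262520
I/(-2409870) - 361383/1057982 = 1262520/(-2409870) - 361383/1057982 = 1262520*(-1/2409870) - 361383*1/1057982 = -42084/80329 - 361383/1057982 = -73553649495/84986636078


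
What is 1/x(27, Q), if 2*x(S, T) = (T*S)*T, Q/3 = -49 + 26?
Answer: 2/128547 ≈ 1.5559e-5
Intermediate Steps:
Q = -69 (Q = 3*(-49 + 26) = 3*(-23) = -69)
x(S, T) = S*T²/2 (x(S, T) = ((T*S)*T)/2 = ((S*T)*T)/2 = (S*T²)/2 = S*T²/2)
1/x(27, Q) = 1/((½)*27*(-69)²) = 1/((½)*27*4761) = 1/(128547/2) = 2/128547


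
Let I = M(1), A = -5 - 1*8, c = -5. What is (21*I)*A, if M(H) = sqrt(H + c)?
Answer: -546*I ≈ -546.0*I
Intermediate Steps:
A = -13 (A = -5 - 8 = -13)
M(H) = sqrt(-5 + H) (M(H) = sqrt(H - 5) = sqrt(-5 + H))
I = 2*I (I = sqrt(-5 + 1) = sqrt(-4) = 2*I ≈ 2.0*I)
(21*I)*A = (21*(2*I))*(-13) = (42*I)*(-13) = -546*I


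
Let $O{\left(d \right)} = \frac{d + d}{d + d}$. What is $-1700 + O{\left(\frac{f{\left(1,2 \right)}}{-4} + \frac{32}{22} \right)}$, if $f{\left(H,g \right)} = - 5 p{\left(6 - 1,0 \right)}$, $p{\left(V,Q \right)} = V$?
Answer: $-1699$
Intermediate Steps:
$f{\left(H,g \right)} = -25$ ($f{\left(H,g \right)} = - 5 \left(6 - 1\right) = \left(-5\right) 5 = -25$)
$O{\left(d \right)} = 1$ ($O{\left(d \right)} = \frac{2 d}{2 d} = 2 d \frac{1}{2 d} = 1$)
$-1700 + O{\left(\frac{f{\left(1,2 \right)}}{-4} + \frac{32}{22} \right)} = -1700 + 1 = -1699$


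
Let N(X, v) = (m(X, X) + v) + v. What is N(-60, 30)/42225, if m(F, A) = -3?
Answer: 19/14075 ≈ 0.0013499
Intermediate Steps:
N(X, v) = -3 + 2*v (N(X, v) = (-3 + v) + v = -3 + 2*v)
N(-60, 30)/42225 = (-3 + 2*30)/42225 = (-3 + 60)*(1/42225) = 57*(1/42225) = 19/14075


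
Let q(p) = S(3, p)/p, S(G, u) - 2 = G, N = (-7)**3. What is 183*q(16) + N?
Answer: -4573/16 ≈ -285.81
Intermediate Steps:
N = -343
S(G, u) = 2 + G
q(p) = 5/p (q(p) = (2 + 3)/p = 5/p)
183*q(16) + N = 183*(5/16) - 343 = 915/16 - 343 = -4573/16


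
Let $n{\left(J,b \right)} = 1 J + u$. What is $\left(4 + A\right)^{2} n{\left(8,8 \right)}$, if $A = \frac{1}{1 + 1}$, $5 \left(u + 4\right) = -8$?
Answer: $\frac{243}{5} \approx 48.6$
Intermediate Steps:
$u = - \frac{28}{5}$ ($u = -4 + \frac{1}{5} \left(-8\right) = -4 - \frac{8}{5} = - \frac{28}{5} \approx -5.6$)
$A = \frac{1}{2} \approx 0.5$
$n{\left(J,b \right)} = - \frac{28}{5} + J$ ($n{\left(J,b \right)} = 1 J - \frac{28}{5} = J - \frac{28}{5} = - \frac{28}{5} + J$)
$\left(4 + A\right)^{2} n{\left(8,8 \right)} = \left(4 + \frac{1}{2}\right)^{2} \left(- \frac{28}{5} + 8\right) = \left(\frac{9}{2}\right)^{2} \cdot \frac{12}{5} = \frac{81}{4} \cdot \frac{12}{5} = \frac{243}{5}$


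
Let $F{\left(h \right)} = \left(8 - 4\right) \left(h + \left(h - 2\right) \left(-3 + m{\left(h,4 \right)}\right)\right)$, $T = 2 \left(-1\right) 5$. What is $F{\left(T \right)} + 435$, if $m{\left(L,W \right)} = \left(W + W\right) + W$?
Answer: $-37$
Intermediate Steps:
$T = -10$ ($T = \left(-2\right) 5 = -10$)
$m{\left(L,W \right)} = 3 W$ ($m{\left(L,W \right)} = 2 W + W = 3 W$)
$F{\left(h \right)} = -72 + 40 h$ ($F{\left(h \right)} = \left(8 - 4\right) \left(h + \left(h - 2\right) \left(-3 + 3 \cdot 4\right)\right) = 4 \left(h + \left(-2 + h\right) \left(-3 + 12\right)\right) = 4 \left(h + \left(-2 + h\right) 9\right) = 4 \left(h + \left(-18 + 9 h\right)\right) = 4 \left(-18 + 10 h\right) = -72 + 40 h$)
$F{\left(T \right)} + 435 = \left(-72 + 40 \left(-10\right)\right) + 435 = \left(-72 - 400\right) + 435 = -472 + 435 = -37$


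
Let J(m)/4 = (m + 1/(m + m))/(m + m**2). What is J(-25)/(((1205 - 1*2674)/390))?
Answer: 1251/28250 ≈ 0.044283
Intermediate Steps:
J(m) = 4*(m + 1/(2*m))/(m + m**2) (J(m) = 4*((m + 1/(m + m))/(m + m**2)) = 4*((m + 1/(2*m))/(m + m**2)) = 4*(m + 1/(2*m))/(m + m**2))
J(-25)/(((1205 - 1*2674)/390)) = (2*(1 + 2*(-25)**2)/((-25)**2*(1 - 25)))/(((1205 - 1*2674)/390)) = (2*(1/625)*(1 + 2*625)/(-24))/(((1205 - 2674)*(1/390))) = (2*(1/625)*(-1/24)*(1 + 1250))/((-1469*1/390)) = (2*(1/625)*(-1/24)*1251)/(-113/30) = -417/2500*(-30/113) = 1251/28250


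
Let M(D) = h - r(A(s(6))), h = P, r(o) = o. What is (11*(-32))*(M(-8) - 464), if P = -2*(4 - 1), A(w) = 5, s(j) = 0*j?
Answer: 167200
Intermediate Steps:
s(j) = 0
P = -6 (P = -2*3 = -6)
h = -6
M(D) = -11 (M(D) = -6 - 1*5 = -6 - 5 = -11)
(11*(-32))*(M(-8) - 464) = (11*(-32))*(-11 - 464) = -352*(-475) = 167200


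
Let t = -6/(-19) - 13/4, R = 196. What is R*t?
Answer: -10927/19 ≈ -575.11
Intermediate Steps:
t = -223/76 (t = -6*(-1/19) - 13*¼ = 6/19 - 13/4 = -223/76 ≈ -2.9342)
R*t = 196*(-223/76) = -10927/19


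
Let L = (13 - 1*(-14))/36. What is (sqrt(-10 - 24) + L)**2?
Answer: -535/16 + 3*I*sqrt(34)/2 ≈ -33.438 + 8.7464*I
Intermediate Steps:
L = 3/4 (L = (13 + 14)*(1/36) = 27*(1/36) = 3/4 ≈ 0.75000)
(sqrt(-10 - 24) + L)**2 = (sqrt(-10 - 24) + 3/4)**2 = (sqrt(-34) + 3/4)**2 = (I*sqrt(34) + 3/4)**2 = (3/4 + I*sqrt(34))**2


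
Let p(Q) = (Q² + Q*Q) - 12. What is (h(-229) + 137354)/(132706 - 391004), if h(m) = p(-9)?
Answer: -68752/129149 ≈ -0.53235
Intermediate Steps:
p(Q) = -12 + 2*Q² (p(Q) = (Q² + Q²) - 12 = 2*Q² - 12 = -12 + 2*Q²)
h(m) = 150 (h(m) = -12 + 2*(-9)² = -12 + 2*81 = -12 + 162 = 150)
(h(-229) + 137354)/(132706 - 391004) = (150 + 137354)/(132706 - 391004) = 137504/(-258298) = 137504*(-1/258298) = -68752/129149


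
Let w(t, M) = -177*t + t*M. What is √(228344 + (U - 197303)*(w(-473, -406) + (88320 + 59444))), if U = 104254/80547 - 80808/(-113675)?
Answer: I*√280216526144833224346956545343/1831236045 ≈ 2.8907e+5*I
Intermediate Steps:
w(t, M) = -177*t + M*t
U = 18359915426/9156180225 (U = 104254*(1/80547) - 80808*(-1/113675) = 104254/80547 + 80808/113675 = 18359915426/9156180225 ≈ 2.0052)
√(228344 + (U - 197303)*(w(-473, -406) + (88320 + 59444))) = √(228344 + (18359915426/9156180225 - 197303)*(-473*(-177 - 406) + (88320 + 59444))) = √(228344 - 1806523467017749*(-473*(-583) + 147764)/9156180225) = √(228344 - 1806523467017749*(275759 + 147764)/9156180225) = √(228344 - 1806523467017749/9156180225*423523) = √(228344 - 765104238321758109727/9156180225) = √(-765102147562940812327/9156180225) = I*√280216526144833224346956545343/1831236045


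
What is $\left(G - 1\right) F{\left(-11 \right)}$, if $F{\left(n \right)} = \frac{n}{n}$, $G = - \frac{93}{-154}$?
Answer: $- \frac{61}{154} \approx -0.3961$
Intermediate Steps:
$G = \frac{93}{154}$ ($G = \left(-93\right) \left(- \frac{1}{154}\right) = \frac{93}{154} \approx 0.6039$)
$F{\left(n \right)} = 1$
$\left(G - 1\right) F{\left(-11 \right)} = \left(\frac{93}{154} - 1\right) 1 = \left(- \frac{61}{154}\right) 1 = - \frac{61}{154}$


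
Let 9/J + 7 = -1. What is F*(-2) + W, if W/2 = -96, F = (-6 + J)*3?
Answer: -597/4 ≈ -149.25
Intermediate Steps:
J = -9/8 (J = 9/(-7 - 1) = 9/(-8) = 9*(-⅛) = -9/8 ≈ -1.1250)
F = -171/8 (F = (-6 - 9/8)*3 = -57/8*3 = -171/8 ≈ -21.375)
W = -192 (W = 2*(-96) = -192)
F*(-2) + W = -171/8*(-2) - 192 = 171/4 - 192 = -597/4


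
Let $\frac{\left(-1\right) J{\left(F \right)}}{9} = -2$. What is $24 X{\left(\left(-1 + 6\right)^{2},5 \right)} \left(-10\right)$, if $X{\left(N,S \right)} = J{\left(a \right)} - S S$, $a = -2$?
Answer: $1680$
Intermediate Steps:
$J{\left(F \right)} = 18$ ($J{\left(F \right)} = \left(-9\right) \left(-2\right) = 18$)
$X{\left(N,S \right)} = 18 - S^{2}$ ($X{\left(N,S \right)} = 18 - S S = 18 - S^{2}$)
$24 X{\left(\left(-1 + 6\right)^{2},5 \right)} \left(-10\right) = 24 \left(18 - 5^{2}\right) \left(-10\right) = 24 \left(18 - 25\right) \left(-10\right) = 24 \left(-7\right) \left(-10\right) = \left(-168\right) \left(-10\right) = 1680$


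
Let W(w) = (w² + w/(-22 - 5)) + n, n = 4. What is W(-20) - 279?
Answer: 3395/27 ≈ 125.74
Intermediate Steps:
W(w) = 4 + w² - w/27 (W(w) = (w² + w/(-22 - 5)) + 4 = (w² + w/(-27)) + 4 = (w² - w/27) + 4 = 4 + w² - w/27)
W(-20) - 279 = (4 + (-20)² - 1/27*(-20)) - 279 = (4 + 400 + 20/27) - 279 = 10928/27 - 279 = 3395/27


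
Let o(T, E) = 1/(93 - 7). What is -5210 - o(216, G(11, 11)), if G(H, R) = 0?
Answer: -448061/86 ≈ -5210.0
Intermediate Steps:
o(T, E) = 1/86
-5210 - o(216, G(11, 11)) = -5210 - 1*1/86 = -5210 - 1/86 = -448061/86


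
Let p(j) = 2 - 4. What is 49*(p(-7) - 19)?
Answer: -1029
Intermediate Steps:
p(j) = -2
49*(p(-7) - 19) = 49*(-2 - 19) = 49*(-21) = -1029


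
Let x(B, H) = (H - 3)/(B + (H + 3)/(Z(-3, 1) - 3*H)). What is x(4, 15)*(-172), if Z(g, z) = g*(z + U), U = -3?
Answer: -13416/23 ≈ -583.30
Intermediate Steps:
Z(g, z) = g*(-3 + z) (Z(g, z) = g*(z - 3) = g*(-3 + z))
x(B, H) = (-3 + H)/(B + (3 + H)/(6 - 3*H)) (x(B, H) = (H - 3)/(B + (H + 3)/(-3*(-3 + 1) - 3*H)) = (-3 + H)/(B + (3 + H)/(-3*(-2) - 3*H)) = (-3 + H)/(B + (3 + H)/(6 - 3*H)))
x(4, 15)*(-172) = (3*(-6 - 1*15**2 + 5*15)/(3 + 15 + 6*4 - 3*4*15))*(-172) = (3*(-6 - 1*225 + 75)/(3 + 15 + 24 - 180))*(-172) = (3*(-6 - 225 + 75)/(-138))*(-172) = (3*(-1/138)*(-156))*(-172) = (78/23)*(-172) = -13416/23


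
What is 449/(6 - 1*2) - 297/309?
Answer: 45851/412 ≈ 111.29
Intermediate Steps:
449/(6 - 1*2) - 297/309 = 449/(6 - 2) - 297*1/309 = 449/4 - 99/103 = 45851/412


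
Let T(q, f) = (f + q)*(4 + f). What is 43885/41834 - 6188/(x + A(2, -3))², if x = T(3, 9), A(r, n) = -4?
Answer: 94381281/120816592 ≈ 0.78119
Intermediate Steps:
T(q, f) = (4 + f)*(f + q)
x = 156 (x = 9² + 4*9 + 4*3 + 9*3 = 81 + 36 + 12 + 27 = 156)
43885/41834 - 6188/(x + A(2, -3))² = 43885/41834 - 6188/(156 - 4)² = 43885*(1/41834) - 6188/(152²) = 43885/41834 - 6188/23104 = 43885/41834 - 6188*1/23104 = 43885/41834 - 1547/5776 = 94381281/120816592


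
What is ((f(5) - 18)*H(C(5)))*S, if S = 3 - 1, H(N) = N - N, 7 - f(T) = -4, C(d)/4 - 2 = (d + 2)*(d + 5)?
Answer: 0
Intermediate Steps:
C(d) = 8 + 4*(2 + d)*(5 + d) (C(d) = 8 + 4*((d + 2)*(d + 5)) = 8 + 4*((2 + d)*(5 + d)) = 8 + 4*(2 + d)*(5 + d))
f(T) = 11 (f(T) = 7 - 1*(-4) = 7 + 4 = 11)
H(N) = 0
S = 2
((f(5) - 18)*H(C(5)))*S = ((11 - 18)*0)*2 = -7*0*2 = 0*2 = 0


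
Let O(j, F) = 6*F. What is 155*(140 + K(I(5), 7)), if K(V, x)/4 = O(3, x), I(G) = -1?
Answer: 47740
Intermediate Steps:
K(V, x) = 24*x (K(V, x) = 4*(6*x) = 24*x)
155*(140 + K(I(5), 7)) = 155*(140 + 24*7) = 155*(140 + 168) = 155*308 = 47740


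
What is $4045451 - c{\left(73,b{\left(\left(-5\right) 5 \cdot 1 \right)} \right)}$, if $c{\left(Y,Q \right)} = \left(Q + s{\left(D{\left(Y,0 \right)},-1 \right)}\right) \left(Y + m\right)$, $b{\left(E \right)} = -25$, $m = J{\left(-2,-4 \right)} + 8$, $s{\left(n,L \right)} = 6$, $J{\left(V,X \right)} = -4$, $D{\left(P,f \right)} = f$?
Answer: $4046914$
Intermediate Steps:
$m = 4$ ($m = -4 + 8 = 4$)
$c{\left(Y,Q \right)} = \left(4 + Y\right) \left(6 + Q\right)$ ($c{\left(Y,Q \right)} = \left(Q + 6\right) \left(Y + 4\right) = \left(6 + Q\right) \left(4 + Y\right) = \left(4 + Y\right) \left(6 + Q\right)$)
$4045451 - c{\left(73,b{\left(\left(-5\right) 5 \cdot 1 \right)} \right)} = 4045451 - \left(24 + 4 \left(-25\right) + 6 \cdot 73 - 1825\right) = 4045451 - \left(24 - 100 + 438 - 1825\right) = 4045451 - -1463 = 4045451 + 1463 = 4046914$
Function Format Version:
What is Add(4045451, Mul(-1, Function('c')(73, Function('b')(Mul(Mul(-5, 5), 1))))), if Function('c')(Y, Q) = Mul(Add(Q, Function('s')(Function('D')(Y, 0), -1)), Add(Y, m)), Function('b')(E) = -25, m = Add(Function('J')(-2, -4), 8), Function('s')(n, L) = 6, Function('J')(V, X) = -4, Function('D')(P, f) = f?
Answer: 4046914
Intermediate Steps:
m = 4 (m = Add(-4, 8) = 4)
Function('c')(Y, Q) = Mul(Add(4, Y), Add(6, Q)) (Function('c')(Y, Q) = Mul(Add(Q, 6), Add(Y, 4)) = Mul(Add(6, Q), Add(4, Y)) = Mul(Add(4, Y), Add(6, Q)))
Add(4045451, Mul(-1, Function('c')(73, Function('b')(Mul(Mul(-5, 5), 1))))) = Add(4045451, Mul(-1, Add(24, Mul(4, -25), Mul(6, 73), Mul(-25, 73)))) = Add(4045451, Mul(-1, Add(24, -100, 438, -1825))) = Add(4045451, Mul(-1, -1463)) = Add(4045451, 1463) = 4046914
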